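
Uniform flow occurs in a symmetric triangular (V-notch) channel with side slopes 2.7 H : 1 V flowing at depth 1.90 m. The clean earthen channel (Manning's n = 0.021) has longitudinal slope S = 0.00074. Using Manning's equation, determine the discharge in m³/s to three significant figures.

11.7 m³/s

A = z·y² = 2.7×1.90² = 9.747 m²
P = 2y√(1+z²) = 2×1.90×√(1+2.7²) = 10.94 m
R = A/P = 9.747/10.94 = 0.8909 m
Q = (1/n)·A·R^(2/3)·S^(1/2) = (1/0.021) × 9.747 × 0.8909^(2/3) × 0.00074^(1/2) = 11.69 m³/s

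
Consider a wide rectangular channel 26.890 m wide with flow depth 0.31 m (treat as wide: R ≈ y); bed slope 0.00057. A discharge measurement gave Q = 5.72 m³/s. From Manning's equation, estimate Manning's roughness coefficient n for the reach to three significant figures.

0.0159

A = b·y = 26.890 × 0.31 = 8.336 m²
Wide channel: R ≈ y = 0.31 m
n = (1/Q)·A·R^(2/3)·S^(1/2) = (1/5.72) × 8.336 × 0.4580 × 0.02387 = 0.01594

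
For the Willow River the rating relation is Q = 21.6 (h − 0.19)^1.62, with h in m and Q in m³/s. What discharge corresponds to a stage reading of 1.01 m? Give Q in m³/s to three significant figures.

Q = 21.6 × (1.01 − 0.19)^1.62 = 21.6 × 0.82^1.62 = 15.66 m³/s

15.7 m³/s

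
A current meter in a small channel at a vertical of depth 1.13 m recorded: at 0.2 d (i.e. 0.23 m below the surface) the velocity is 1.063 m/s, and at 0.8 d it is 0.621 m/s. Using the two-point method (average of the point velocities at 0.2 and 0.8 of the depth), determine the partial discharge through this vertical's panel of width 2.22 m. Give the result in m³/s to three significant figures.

2.11 m³/s

v̄ = (1.063 + 0.621) / 2 = 0.8420 m/s
q = v̄ × d × w = 0.8420 × 1.13 × 2.22 = 2.112 m³/s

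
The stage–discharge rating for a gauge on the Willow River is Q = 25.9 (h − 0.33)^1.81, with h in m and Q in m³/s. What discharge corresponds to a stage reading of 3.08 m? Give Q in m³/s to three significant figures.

Q = 25.9 × (3.08 − 0.33)^1.81 = 25.9 × 2.75^1.81 = 161.6 m³/s

162 m³/s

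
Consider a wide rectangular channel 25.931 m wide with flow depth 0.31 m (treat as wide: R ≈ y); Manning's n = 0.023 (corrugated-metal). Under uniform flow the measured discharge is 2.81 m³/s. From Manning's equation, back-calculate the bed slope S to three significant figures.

0.000308

A = b·y = 25.931 × 0.31 = 8.039 m²
Wide channel: R ≈ y = 0.31 m
S = (Q·n / (1·A·R^(2/3)))² = (2.81×0.023 / (1×8.039×0.4580))² = 0.0003081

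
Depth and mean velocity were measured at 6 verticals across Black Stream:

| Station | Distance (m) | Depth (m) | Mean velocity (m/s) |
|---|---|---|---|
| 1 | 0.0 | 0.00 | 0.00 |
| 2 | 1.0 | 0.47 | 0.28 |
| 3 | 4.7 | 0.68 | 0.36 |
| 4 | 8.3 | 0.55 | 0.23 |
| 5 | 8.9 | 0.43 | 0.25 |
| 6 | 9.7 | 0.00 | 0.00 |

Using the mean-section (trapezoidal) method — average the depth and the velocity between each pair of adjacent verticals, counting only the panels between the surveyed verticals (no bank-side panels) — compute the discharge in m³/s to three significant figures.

Panel 1-2: Δb = 1 m, d̄ = (0.00+0.47)/2 = 0.235, v̄ = (0.00+0.28)/2 = 0.14 → q = 1×0.235×0.14 = 0.03290 m³/s
Panel 2-3: Δb = 3.7 m, d̄ = (0.47+0.68)/2 = 0.575, v̄ = (0.28+0.36)/2 = 0.32 → q = 3.7×0.575×0.32 = 0.6808 m³/s
Panel 3-4: Δb = 3.6 m, d̄ = (0.68+0.55)/2 = 0.615, v̄ = (0.36+0.23)/2 = 0.295 → q = 3.6×0.615×0.295 = 0.6531 m³/s
Panel 4-5: Δb = 0.6 m, d̄ = (0.55+0.43)/2 = 0.49, v̄ = (0.23+0.25)/2 = 0.24 → q = 0.6×0.49×0.24 = 0.07056 m³/s
Panel 5-6: Δb = 0.8 m, d̄ = (0.43+0.00)/2 = 0.215, v̄ = (0.25+0.00)/2 = 0.125 → q = 0.8×0.215×0.125 = 0.02150 m³/s
Q = Σ q = 1.459 m³/s

1.46 m³/s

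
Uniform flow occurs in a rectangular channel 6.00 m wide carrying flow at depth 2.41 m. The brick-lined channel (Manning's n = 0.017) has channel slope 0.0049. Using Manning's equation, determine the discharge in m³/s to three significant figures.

72.2 m³/s

A = b·y = 6.00 × 2.41 = 14.46 m²
P = b + 2y = 6.00 + 2×2.41 = 10.82 m
R = A/P = 14.46/10.82 = 1.336 m
Q = (1/n)·A·R^(2/3)·S^(1/2) = (1/0.017) × 14.46 × 1.336^(2/3) × 0.0049^(1/2) = 72.24 m³/s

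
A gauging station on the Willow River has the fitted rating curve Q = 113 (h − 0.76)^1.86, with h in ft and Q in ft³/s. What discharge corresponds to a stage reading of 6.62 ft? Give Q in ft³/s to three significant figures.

Q = 113 × (6.62 − 0.76)^1.86 = 113 × 5.86^1.86 = 3029 ft³/s

3030 ft³/s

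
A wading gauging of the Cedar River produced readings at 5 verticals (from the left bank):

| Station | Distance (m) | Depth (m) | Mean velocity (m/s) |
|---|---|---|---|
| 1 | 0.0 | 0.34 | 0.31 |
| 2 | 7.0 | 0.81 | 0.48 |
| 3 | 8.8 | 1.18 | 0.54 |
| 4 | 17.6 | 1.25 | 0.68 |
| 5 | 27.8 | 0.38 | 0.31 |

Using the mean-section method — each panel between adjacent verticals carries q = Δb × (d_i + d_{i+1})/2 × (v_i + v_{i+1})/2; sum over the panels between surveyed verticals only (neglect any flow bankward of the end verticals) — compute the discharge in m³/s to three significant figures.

Panel 1-2: Δb = 7 m, d̄ = (0.34+0.81)/2 = 0.575, v̄ = (0.31+0.48)/2 = 0.395 → q = 7×0.575×0.395 = 1.590 m³/s
Panel 2-3: Δb = 1.8 m, d̄ = (0.81+1.18)/2 = 0.995, v̄ = (0.48+0.54)/2 = 0.51 → q = 1.8×0.995×0.51 = 0.9134 m³/s
Panel 3-4: Δb = 8.8 m, d̄ = (1.18+1.25)/2 = 1.215, v̄ = (0.54+0.68)/2 = 0.61 → q = 8.8×1.215×0.61 = 6.522 m³/s
Panel 4-5: Δb = 10.2 m, d̄ = (1.25+0.38)/2 = 0.815, v̄ = (0.68+0.31)/2 = 0.495 → q = 10.2×0.815×0.495 = 4.115 m³/s
Q = Σ q = 13.14 m³/s

13.1 m³/s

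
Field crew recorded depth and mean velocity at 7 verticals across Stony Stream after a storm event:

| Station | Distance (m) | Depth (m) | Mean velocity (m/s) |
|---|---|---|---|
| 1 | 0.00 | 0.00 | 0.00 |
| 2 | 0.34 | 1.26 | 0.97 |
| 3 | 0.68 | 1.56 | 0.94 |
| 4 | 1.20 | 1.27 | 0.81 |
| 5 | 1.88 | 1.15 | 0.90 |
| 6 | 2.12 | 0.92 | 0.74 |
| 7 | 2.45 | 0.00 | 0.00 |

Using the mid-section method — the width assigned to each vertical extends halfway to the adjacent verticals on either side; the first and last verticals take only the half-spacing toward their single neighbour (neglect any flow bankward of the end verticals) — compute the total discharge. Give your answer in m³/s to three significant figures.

2.33 m³/s

w_2 = (0.68 − 0.00)/2 = 0.34 m; q_2 = 0.97 × 1.26 × 0.34 = 0.4155 m³/s
w_3 = (1.20 − 0.34)/2 = 0.43 m; q_3 = 0.94 × 1.56 × 0.43 = 0.6306 m³/s
w_4 = (1.88 − 0.68)/2 = 0.6 m; q_4 = 0.81 × 1.27 × 0.6 = 0.6172 m³/s
w_5 = (2.12 − 1.20)/2 = 0.46 m; q_5 = 0.90 × 1.15 × 0.46 = 0.4761 m³/s
w_6 = (2.45 − 1.88)/2 = 0.285 m; q_6 = 0.74 × 0.92 × 0.285 = 0.1940 m³/s
Stations 1, 7 contribute zero (depth or velocity is 0).
Q = Σ qᵢ = 2.333 m³/s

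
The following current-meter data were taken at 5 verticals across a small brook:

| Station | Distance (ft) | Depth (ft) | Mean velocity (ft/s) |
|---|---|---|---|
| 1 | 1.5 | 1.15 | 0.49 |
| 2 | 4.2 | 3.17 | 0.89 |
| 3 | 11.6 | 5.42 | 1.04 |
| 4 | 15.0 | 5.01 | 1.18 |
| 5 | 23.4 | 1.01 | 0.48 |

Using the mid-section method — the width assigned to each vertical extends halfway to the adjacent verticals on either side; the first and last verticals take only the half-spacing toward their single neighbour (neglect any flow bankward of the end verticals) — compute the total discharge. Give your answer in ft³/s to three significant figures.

w_1 = (4.2 − 1.5)/2 = 1.35 ft; q_1 = 0.49 × 1.15 × 1.35 = 0.7607 ft³/s
w_2 = (11.6 − 1.5)/2 = 5.05 ft; q_2 = 0.89 × 3.17 × 5.05 = 14.25 ft³/s
w_3 = (15.0 − 4.2)/2 = 5.4 ft; q_3 = 1.04 × 5.42 × 5.4 = 30.44 ft³/s
w_4 = (23.4 − 11.6)/2 = 5.9 ft; q_4 = 1.18 × 5.01 × 5.9 = 34.88 ft³/s
w_5 = (23.4 − 15.0)/2 = 4.2 ft; q_5 = 0.48 × 1.01 × 4.2 = 2.036 ft³/s
Q = Σ qᵢ = 82.36 ft³/s

82.4 ft³/s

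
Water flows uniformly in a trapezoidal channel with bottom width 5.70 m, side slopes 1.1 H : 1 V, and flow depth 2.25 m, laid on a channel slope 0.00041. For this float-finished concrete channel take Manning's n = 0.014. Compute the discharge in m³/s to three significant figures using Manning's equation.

A = (b + z·y)·y = (5.70 + 1.1×2.25)×2.25 = 18.39 m²
P = b + 2y√(1+z²) = 5.70 + 2×2.25×√(1+1.1²) = 12.39 m
R = A/P = 18.39/12.39 = 1.485 m
Q = (1/n)·A·R^(2/3)·S^(1/2) = (1/0.014) × 18.39 × 1.485^(2/3) × 0.00041^(1/2) = 34.62 m³/s

34.6 m³/s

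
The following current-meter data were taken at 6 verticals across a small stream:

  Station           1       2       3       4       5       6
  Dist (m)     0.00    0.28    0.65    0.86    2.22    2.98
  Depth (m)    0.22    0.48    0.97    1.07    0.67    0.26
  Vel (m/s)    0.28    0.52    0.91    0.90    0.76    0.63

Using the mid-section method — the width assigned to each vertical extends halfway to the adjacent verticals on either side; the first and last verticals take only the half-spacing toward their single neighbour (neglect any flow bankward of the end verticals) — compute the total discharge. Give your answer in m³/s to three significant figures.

1.70 m³/s

w_1 = (0.28 − 0.00)/2 = 0.14 m; q_1 = 0.28 × 0.22 × 0.14 = 0.008624 m³/s
w_2 = (0.65 − 0.00)/2 = 0.325 m; q_2 = 0.52 × 0.48 × 0.325 = 0.08112 m³/s
w_3 = (0.86 − 0.28)/2 = 0.29 m; q_3 = 0.91 × 0.97 × 0.29 = 0.2560 m³/s
w_4 = (2.22 − 0.65)/2 = 0.785 m; q_4 = 0.90 × 1.07 × 0.785 = 0.7560 m³/s
w_5 = (2.98 − 0.86)/2 = 1.06 m; q_5 = 0.76 × 0.67 × 1.06 = 0.5398 m³/s
w_6 = (2.98 − 2.22)/2 = 0.38 m; q_6 = 0.63 × 0.26 × 0.38 = 0.06224 m³/s
Q = Σ qᵢ = 1.704 m³/s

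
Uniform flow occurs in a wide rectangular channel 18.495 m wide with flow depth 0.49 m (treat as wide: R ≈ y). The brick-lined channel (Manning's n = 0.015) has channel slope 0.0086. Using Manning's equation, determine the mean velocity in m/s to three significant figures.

3.84 m/s

A = b·y = 18.495 × 0.49 = 9.063 m²
Wide channel: R ≈ y = 0.49 m
Q = (1/n)·A·R^(2/3)·S^(1/2) = (1/0.015) × 9.063 × 0.4900^(2/3) × 0.0086^(1/2) = 34.82 m³/s
V = Q/A = 34.82/9.063 = 3.843 m/s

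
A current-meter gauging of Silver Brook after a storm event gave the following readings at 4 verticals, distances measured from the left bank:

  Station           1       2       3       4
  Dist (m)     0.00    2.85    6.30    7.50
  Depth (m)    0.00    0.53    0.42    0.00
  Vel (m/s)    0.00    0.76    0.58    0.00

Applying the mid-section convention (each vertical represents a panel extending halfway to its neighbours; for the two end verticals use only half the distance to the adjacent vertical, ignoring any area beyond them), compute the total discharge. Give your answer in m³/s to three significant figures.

1.84 m³/s

w_2 = (6.30 − 0.00)/2 = 3.15 m; q_2 = 0.76 × 0.53 × 3.15 = 1.269 m³/s
w_3 = (7.50 − 2.85)/2 = 2.325 m; q_3 = 0.58 × 0.42 × 2.325 = 0.5664 m³/s
Stations 1, 4 contribute zero (depth or velocity is 0).
Q = Σ qᵢ = 1.835 m³/s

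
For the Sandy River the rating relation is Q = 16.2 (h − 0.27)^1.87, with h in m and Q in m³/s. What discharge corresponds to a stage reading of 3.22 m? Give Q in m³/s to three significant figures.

122 m³/s

Q = 16.2 × (3.22 − 0.27)^1.87 = 16.2 × 2.95^1.87 = 122.5 m³/s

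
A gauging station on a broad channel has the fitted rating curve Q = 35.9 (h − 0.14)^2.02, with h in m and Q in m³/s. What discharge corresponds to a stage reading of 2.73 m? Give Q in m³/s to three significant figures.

Q = 35.9 × (2.73 − 0.14)^2.02 = 35.9 × 2.59^2.02 = 245.4 m³/s

245 m³/s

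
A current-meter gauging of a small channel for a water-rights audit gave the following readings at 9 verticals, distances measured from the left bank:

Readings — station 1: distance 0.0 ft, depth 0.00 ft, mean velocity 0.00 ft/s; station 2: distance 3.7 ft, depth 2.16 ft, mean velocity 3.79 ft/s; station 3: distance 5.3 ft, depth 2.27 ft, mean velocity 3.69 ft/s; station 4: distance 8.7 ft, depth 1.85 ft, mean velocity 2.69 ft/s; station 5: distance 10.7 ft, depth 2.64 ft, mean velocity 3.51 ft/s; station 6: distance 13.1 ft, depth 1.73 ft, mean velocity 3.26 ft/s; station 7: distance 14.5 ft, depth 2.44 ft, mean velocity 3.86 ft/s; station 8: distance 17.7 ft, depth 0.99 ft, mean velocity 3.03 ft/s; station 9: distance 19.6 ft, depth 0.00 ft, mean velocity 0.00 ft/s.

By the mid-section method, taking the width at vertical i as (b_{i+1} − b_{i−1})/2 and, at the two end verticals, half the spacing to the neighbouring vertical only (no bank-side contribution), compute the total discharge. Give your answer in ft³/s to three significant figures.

116 ft³/s

w_2 = (5.3 − 0.0)/2 = 2.65 ft; q_2 = 3.79 × 2.16 × 2.65 = 21.69 ft³/s
w_3 = (8.7 − 3.7)/2 = 2.5 ft; q_3 = 3.69 × 2.27 × 2.5 = 20.94 ft³/s
w_4 = (10.7 − 5.3)/2 = 2.7 ft; q_4 = 2.69 × 1.85 × 2.7 = 13.44 ft³/s
w_5 = (13.1 − 8.7)/2 = 2.2 ft; q_5 = 3.51 × 2.64 × 2.2 = 20.39 ft³/s
w_6 = (14.5 − 10.7)/2 = 1.9 ft; q_6 = 3.26 × 1.73 × 1.9 = 10.72 ft³/s
w_7 = (17.7 − 13.1)/2 = 2.3 ft; q_7 = 3.86 × 2.44 × 2.3 = 21.66 ft³/s
w_8 = (19.6 − 14.5)/2 = 2.55 ft; q_8 = 3.03 × 0.99 × 2.55 = 7.649 ft³/s
Stations 1, 9 contribute zero (depth or velocity is 0).
Q = Σ qᵢ = 116.5 ft³/s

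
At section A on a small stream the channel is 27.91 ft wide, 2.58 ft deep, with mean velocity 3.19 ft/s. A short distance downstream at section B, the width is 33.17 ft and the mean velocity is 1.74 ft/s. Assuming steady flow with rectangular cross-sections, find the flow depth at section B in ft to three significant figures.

Q = A₁V₁ = (27.91×2.58) × 3.19 = 229.7 ft³/s
d₂ = Q/(b₂ V₂) = 229.7/(33.17×1.74) = 3.980 ft

3.98 ft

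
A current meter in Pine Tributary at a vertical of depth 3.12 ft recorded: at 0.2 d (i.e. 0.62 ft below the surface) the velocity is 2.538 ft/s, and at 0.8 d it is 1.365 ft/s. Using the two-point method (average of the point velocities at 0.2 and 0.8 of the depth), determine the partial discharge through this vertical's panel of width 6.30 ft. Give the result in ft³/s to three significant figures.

v̄ = (2.538 + 1.365) / 2 = 1.952 ft/s
q = v̄ × d × w = 1.952 × 3.12 × 6.30 = 38.36 ft³/s

38.4 ft³/s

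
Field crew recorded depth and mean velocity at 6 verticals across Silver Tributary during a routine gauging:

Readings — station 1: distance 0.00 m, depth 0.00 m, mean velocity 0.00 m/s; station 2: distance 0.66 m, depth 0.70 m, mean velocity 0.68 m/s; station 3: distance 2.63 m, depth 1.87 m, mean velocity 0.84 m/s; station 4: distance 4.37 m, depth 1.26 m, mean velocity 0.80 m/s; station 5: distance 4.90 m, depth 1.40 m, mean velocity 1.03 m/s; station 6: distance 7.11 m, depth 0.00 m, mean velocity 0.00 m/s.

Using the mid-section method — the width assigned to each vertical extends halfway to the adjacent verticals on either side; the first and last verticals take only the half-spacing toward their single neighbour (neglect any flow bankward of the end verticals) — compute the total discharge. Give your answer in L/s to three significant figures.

w_2 = (2.63 − 0.00)/2 = 1.315 m; q_2 = 0.68 × 0.70 × 1.315 = 0.6259 m³/s
w_3 = (4.37 − 0.66)/2 = 1.855 m; q_3 = 0.84 × 1.87 × 1.855 = 2.914 m³/s
w_4 = (4.90 − 2.63)/2 = 1.135 m; q_4 = 0.80 × 1.26 × 1.135 = 1.144 m³/s
w_5 = (7.11 − 4.37)/2 = 1.37 m; q_5 = 1.03 × 1.40 × 1.37 = 1.976 m³/s
Stations 1, 6 contribute zero (depth or velocity is 0).
Q = Σ qᵢ = 6.659 m³/s
= 6.659 × 1000 = 6659 L/s

6660 L/s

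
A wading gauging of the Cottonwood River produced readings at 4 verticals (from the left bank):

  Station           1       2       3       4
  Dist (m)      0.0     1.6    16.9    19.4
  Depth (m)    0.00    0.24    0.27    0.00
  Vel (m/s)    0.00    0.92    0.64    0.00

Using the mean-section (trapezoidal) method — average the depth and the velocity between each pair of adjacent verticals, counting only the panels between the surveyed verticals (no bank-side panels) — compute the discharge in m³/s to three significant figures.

Panel 1-2: Δb = 1.6 m, d̄ = (0.00+0.24)/2 = 0.12, v̄ = (0.00+0.92)/2 = 0.46 → q = 1.6×0.12×0.46 = 0.08832 m³/s
Panel 2-3: Δb = 15.3 m, d̄ = (0.24+0.27)/2 = 0.255, v̄ = (0.92+0.64)/2 = 0.78 → q = 15.3×0.255×0.78 = 3.043 m³/s
Panel 3-4: Δb = 2.5 m, d̄ = (0.27+0.00)/2 = 0.135, v̄ = (0.64+0.00)/2 = 0.32 → q = 2.5×0.135×0.32 = 0.1080 m³/s
Q = Σ q = 3.239 m³/s

3.24 m³/s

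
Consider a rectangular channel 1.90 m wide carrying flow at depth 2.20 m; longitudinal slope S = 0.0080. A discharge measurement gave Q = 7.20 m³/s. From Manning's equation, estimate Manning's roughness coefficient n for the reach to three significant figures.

0.0395

A = b·y = 1.90 × 2.20 = 4.180 m²
P = b + 2y = 1.90 + 2×2.20 = 6.300 m
R = A/P = 4.180/6.300 = 0.6635 m
n = (1/Q)·A·R^(2/3)·S^(1/2) = (1/7.20) × 4.180 × 0.7607 × 0.08944 = 0.03950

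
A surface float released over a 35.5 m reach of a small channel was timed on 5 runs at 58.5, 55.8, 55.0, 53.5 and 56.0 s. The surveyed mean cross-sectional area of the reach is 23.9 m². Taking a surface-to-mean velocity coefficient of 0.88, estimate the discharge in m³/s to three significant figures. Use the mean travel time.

t̄ = (58.5 + 55.8 + 55.0 + 53.5 + 56.0) / 5 = 55.76 s
v_surface = L / t̄ = 35.5 / 55.76 = 0.6367 m/s
v_mean = 0.88 × 0.6367 = 0.5603 m/s
Q = A × v_mean = 23.9 × 0.5603 = 13.39 m³/s

13.4 m³/s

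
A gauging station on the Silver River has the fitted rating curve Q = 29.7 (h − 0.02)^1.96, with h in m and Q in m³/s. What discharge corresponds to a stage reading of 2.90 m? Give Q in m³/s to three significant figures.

236 m³/s

Q = 29.7 × (2.90 − 0.02)^1.96 = 29.7 × 2.88^1.96 = 236.1 m³/s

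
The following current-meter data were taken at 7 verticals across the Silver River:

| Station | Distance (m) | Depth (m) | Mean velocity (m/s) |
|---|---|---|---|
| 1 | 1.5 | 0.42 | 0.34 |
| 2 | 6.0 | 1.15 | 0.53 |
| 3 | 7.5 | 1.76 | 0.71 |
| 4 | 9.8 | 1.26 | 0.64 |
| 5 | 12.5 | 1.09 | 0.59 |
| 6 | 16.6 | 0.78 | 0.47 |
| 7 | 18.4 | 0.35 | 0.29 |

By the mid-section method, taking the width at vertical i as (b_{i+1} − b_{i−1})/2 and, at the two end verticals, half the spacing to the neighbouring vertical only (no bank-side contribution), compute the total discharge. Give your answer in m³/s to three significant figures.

w_1 = (6.0 − 1.5)/2 = 2.25 m; q_1 = 0.34 × 0.42 × 2.25 = 0.3213 m³/s
w_2 = (7.5 − 1.5)/2 = 3 m; q_2 = 0.53 × 1.15 × 3 = 1.829 m³/s
w_3 = (9.8 − 6.0)/2 = 1.9 m; q_3 = 0.71 × 1.76 × 1.9 = 2.374 m³/s
w_4 = (12.5 − 7.5)/2 = 2.5 m; q_4 = 0.64 × 1.26 × 2.5 = 2.016 m³/s
w_5 = (16.6 − 9.8)/2 = 3.4 m; q_5 = 0.59 × 1.09 × 3.4 = 2.187 m³/s
w_6 = (18.4 − 12.5)/2 = 2.95 m; q_6 = 0.47 × 0.78 × 2.95 = 1.081 m³/s
w_7 = (18.4 − 16.6)/2 = 0.9 m; q_7 = 0.29 × 0.35 × 0.9 = 0.09135 m³/s
Q = Σ qᵢ = 9.899 m³/s

9.90 m³/s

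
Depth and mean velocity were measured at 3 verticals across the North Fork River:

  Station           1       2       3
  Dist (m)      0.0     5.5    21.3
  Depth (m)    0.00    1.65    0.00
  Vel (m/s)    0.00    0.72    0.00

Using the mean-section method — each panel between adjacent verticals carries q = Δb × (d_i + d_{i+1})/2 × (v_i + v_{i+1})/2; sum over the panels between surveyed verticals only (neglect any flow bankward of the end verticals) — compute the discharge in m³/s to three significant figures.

6.33 m³/s

Panel 1-2: Δb = 5.5 m, d̄ = (0.00+1.65)/2 = 0.825, v̄ = (0.00+0.72)/2 = 0.36 → q = 5.5×0.825×0.36 = 1.634 m³/s
Panel 2-3: Δb = 15.8 m, d̄ = (1.65+0.00)/2 = 0.825, v̄ = (0.72+0.00)/2 = 0.36 → q = 15.8×0.825×0.36 = 4.693 m³/s
Q = Σ q = 6.326 m³/s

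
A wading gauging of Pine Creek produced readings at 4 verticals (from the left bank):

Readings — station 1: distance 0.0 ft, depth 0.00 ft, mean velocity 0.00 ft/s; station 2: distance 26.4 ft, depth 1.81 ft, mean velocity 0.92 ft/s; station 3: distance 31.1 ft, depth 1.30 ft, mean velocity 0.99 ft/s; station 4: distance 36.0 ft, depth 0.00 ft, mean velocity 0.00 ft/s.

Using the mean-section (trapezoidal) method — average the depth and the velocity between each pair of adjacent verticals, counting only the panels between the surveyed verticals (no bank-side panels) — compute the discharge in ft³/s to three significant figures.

Panel 1-2: Δb = 26.4 ft, d̄ = (0.00+1.81)/2 = 0.905, v̄ = (0.00+0.92)/2 = 0.46 → q = 26.4×0.905×0.46 = 10.99 ft³/s
Panel 2-3: Δb = 4.7 ft, d̄ = (1.81+1.30)/2 = 1.555, v̄ = (0.92+0.99)/2 = 0.955 → q = 4.7×1.555×0.955 = 6.980 ft³/s
Panel 3-4: Δb = 4.9 ft, d̄ = (1.30+0.00)/2 = 0.65, v̄ = (0.99+0.00)/2 = 0.495 → q = 4.9×0.65×0.495 = 1.577 ft³/s
Q = Σ q = 19.55 ft³/s

19.5 ft³/s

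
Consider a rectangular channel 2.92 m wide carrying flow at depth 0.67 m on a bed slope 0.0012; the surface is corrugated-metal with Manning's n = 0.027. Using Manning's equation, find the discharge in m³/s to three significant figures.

1.49 m³/s

A = b·y = 2.92 × 0.67 = 1.956 m²
P = b + 2y = 2.92 + 2×0.67 = 4.260 m
R = A/P = 1.956/4.260 = 0.4592 m
Q = (1/n)·A·R^(2/3)·S^(1/2) = (1/0.027) × 1.956 × 0.4592^(2/3) × 0.0012^(1/2) = 1.494 m³/s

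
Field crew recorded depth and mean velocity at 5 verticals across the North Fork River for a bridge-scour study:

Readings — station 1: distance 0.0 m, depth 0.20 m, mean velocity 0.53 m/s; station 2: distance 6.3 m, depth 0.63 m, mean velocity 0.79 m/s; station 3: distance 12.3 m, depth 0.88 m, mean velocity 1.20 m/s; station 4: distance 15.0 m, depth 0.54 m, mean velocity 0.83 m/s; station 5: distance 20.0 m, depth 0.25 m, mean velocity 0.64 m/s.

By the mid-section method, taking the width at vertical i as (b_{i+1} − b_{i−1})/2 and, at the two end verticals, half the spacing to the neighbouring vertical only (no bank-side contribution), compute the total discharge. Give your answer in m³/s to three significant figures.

10.1 m³/s

w_1 = (6.3 − 0.0)/2 = 3.15 m; q_1 = 0.53 × 0.20 × 3.15 = 0.3339 m³/s
w_2 = (12.3 − 0.0)/2 = 6.15 m; q_2 = 0.79 × 0.63 × 6.15 = 3.061 m³/s
w_3 = (15.0 − 6.3)/2 = 4.35 m; q_3 = 1.20 × 0.88 × 4.35 = 4.594 m³/s
w_4 = (20.0 − 12.3)/2 = 3.85 m; q_4 = 0.83 × 0.54 × 3.85 = 1.726 m³/s
w_5 = (20.0 − 15.0)/2 = 2.5 m; q_5 = 0.64 × 0.25 × 2.5 = 0.4000 m³/s
Q = Σ qᵢ = 10.11 m³/s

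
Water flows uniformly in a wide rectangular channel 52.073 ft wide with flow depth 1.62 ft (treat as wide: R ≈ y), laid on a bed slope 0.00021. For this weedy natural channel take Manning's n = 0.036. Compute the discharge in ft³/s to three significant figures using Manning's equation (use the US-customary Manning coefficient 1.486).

A = b·y = 52.073 × 1.62 = 84.36 ft²
Wide channel: R ≈ y = 1.62 ft
Q = (1.486/n)·A·R^(2/3)·S^(1/2) = (1.486/0.036) × 84.36 × 1.620^(2/3) × 0.00021^(1/2) = 69.60 ft³/s

69.6 ft³/s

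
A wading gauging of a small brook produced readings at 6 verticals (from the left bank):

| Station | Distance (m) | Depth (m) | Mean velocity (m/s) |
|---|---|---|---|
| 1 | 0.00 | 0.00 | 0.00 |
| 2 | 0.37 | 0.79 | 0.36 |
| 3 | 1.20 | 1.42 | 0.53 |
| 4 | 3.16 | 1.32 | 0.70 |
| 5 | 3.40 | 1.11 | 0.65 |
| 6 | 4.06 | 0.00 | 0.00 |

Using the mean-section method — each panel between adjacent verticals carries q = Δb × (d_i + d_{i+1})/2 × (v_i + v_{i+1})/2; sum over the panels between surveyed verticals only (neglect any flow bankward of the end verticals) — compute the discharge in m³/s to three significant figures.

2.40 m³/s

Panel 1-2: Δb = 0.37 m, d̄ = (0.00+0.79)/2 = 0.395, v̄ = (0.00+0.36)/2 = 0.18 → q = 0.37×0.395×0.18 = 0.02631 m³/s
Panel 2-3: Δb = 0.83 m, d̄ = (0.79+1.42)/2 = 1.105, v̄ = (0.36+0.53)/2 = 0.445 → q = 0.83×1.105×0.445 = 0.4081 m³/s
Panel 3-4: Δb = 1.96 m, d̄ = (1.42+1.32)/2 = 1.37, v̄ = (0.53+0.70)/2 = 0.615 → q = 1.96×1.37×0.615 = 1.651 m³/s
Panel 4-5: Δb = 0.24 m, d̄ = (1.32+1.11)/2 = 1.215, v̄ = (0.70+0.65)/2 = 0.675 → q = 0.24×1.215×0.675 = 0.1968 m³/s
Panel 5-6: Δb = 0.66 m, d̄ = (1.11+0.00)/2 = 0.555, v̄ = (0.65+0.00)/2 = 0.325 → q = 0.66×0.555×0.325 = 0.1190 m³/s
Q = Σ q = 2.402 m³/s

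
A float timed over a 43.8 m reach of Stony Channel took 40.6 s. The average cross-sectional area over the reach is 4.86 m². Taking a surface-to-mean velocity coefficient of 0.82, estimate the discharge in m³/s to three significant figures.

4.30 m³/s

v_surface = L / t̄ = 43.8 / 40.6 = 1.079 m/s
v_mean = 0.82 × 1.079 = 0.8846 m/s
Q = A × v_mean = 4.86 × 0.8846 = 4.299 m³/s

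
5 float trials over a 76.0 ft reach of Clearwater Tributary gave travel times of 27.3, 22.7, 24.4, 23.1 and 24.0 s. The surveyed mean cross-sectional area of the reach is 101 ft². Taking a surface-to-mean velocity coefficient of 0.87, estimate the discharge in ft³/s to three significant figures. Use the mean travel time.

t̄ = (27.3 + 22.7 + 24.4 + 23.1 + 24.0) / 5 = 24.3 s
v_surface = L / t̄ = 76.0 / 24.3 = 3.128 ft/s
v_mean = 0.87 × 3.128 = 2.721 ft/s
Q = A × v_mean = 101 × 2.721 = 274.8 ft³/s

275 ft³/s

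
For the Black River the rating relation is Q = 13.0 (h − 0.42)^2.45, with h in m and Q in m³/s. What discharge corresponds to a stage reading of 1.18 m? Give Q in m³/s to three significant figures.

Q = 13.0 × (1.18 − 0.42)^2.45 = 13.0 × 0.76^2.45 = 6.636 m³/s

6.64 m³/s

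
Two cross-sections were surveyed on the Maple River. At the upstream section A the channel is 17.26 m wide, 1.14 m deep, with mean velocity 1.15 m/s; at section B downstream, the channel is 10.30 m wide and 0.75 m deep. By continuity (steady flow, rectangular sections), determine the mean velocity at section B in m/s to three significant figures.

2.93 m/s

Q = A₁V₁ = (17.26×1.14) × 1.15 = 22.63 m³/s
A₂ = 10.30 × 0.75 = 7.725 m²
V₂ = Q/A₂ = 22.63/7.725 = 2.929 m/s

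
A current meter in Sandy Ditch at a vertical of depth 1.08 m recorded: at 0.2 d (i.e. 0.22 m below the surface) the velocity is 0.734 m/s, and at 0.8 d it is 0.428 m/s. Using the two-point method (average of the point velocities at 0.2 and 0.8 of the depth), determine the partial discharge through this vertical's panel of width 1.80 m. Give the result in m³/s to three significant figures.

1.13 m³/s

v̄ = (0.734 + 0.428) / 2 = 0.5810 m/s
q = v̄ × d × w = 0.5810 × 1.08 × 1.80 = 1.129 m³/s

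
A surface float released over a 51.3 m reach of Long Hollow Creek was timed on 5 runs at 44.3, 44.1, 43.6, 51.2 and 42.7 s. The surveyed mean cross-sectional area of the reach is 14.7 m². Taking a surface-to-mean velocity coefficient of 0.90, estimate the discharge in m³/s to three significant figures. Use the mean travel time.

15.0 m³/s

t̄ = (44.3 + 44.1 + 43.6 + 51.2 + 42.7) / 5 = 45.18 s
v_surface = L / t̄ = 51.3 / 45.18 = 1.135 m/s
v_mean = 0.90 × 1.135 = 1.022 m/s
Q = A × v_mean = 14.7 × 1.022 = 15.02 m³/s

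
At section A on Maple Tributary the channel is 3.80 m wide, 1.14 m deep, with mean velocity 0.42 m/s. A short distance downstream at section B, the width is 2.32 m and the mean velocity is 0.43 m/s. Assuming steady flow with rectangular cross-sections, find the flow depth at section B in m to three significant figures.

Q = A₁V₁ = (3.80×1.14) × 0.42 = 1.819 m³/s
d₂ = Q/(b₂ V₂) = 1.819/(2.32×0.43) = 1.824 m

1.82 m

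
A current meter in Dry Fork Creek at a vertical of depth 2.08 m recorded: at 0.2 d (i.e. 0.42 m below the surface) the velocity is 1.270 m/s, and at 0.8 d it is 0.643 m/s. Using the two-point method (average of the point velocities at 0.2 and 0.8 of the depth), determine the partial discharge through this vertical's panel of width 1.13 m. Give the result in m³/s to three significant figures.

v̄ = (1.270 + 0.643) / 2 = 0.9565 m/s
q = v̄ × d × w = 0.9565 × 2.08 × 1.13 = 2.248 m³/s

2.25 m³/s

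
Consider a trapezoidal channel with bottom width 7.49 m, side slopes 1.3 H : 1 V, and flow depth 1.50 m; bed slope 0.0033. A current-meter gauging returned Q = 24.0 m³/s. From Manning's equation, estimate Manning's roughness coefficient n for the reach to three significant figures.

0.0370

A = (b + z·y)·y = (7.49 + 1.3×1.50)×1.50 = 14.16 m²
P = b + 2y√(1+z²) = 7.49 + 2×1.50×√(1+1.3²) = 12.41 m
R = A/P = 14.16/12.41 = 1.141 m
n = (1/Q)·A·R^(2/3)·S^(1/2) = (1/24.0) × 14.16 × 1.092 × 0.05745 = 0.03701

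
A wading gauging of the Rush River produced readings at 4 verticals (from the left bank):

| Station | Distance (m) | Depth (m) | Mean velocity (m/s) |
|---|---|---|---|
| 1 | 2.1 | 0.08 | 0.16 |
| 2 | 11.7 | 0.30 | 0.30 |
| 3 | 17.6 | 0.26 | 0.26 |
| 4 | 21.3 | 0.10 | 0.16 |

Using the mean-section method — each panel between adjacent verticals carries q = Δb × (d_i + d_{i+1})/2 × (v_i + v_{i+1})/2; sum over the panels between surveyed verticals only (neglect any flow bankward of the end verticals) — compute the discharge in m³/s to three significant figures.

1.02 m³/s

Panel 1-2: Δb = 9.6 m, d̄ = (0.08+0.30)/2 = 0.19, v̄ = (0.16+0.30)/2 = 0.23 → q = 9.6×0.19×0.23 = 0.4195 m³/s
Panel 2-3: Δb = 5.9 m, d̄ = (0.30+0.26)/2 = 0.28, v̄ = (0.30+0.26)/2 = 0.28 → q = 5.9×0.28×0.28 = 0.4626 m³/s
Panel 3-4: Δb = 3.7 m, d̄ = (0.26+0.10)/2 = 0.18, v̄ = (0.26+0.16)/2 = 0.21 → q = 3.7×0.18×0.21 = 0.1399 m³/s
Q = Σ q = 1.022 m³/s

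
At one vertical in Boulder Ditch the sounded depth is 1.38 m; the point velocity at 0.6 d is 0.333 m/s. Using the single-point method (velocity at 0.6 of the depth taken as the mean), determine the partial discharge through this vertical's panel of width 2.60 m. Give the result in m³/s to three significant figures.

v̄ = v₀.₆ = 0.333 m/s
q = v̄ × d × w = 0.3330 × 1.38 × 2.60 = 1.195 m³/s

1.19 m³/s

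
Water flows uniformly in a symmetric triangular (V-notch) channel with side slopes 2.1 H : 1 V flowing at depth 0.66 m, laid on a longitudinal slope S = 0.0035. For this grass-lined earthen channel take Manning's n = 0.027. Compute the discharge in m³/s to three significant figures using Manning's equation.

0.894 m³/s

A = z·y² = 2.1×0.66² = 0.9148 m²
P = 2y√(1+z²) = 2×0.66×√(1+2.1²) = 3.070 m
R = A/P = 0.9148/3.070 = 0.2979 m
Q = (1/n)·A·R^(2/3)·S^(1/2) = (1/0.027) × 0.9148 × 0.2979^(2/3) × 0.0035^(1/2) = 0.8941 m³/s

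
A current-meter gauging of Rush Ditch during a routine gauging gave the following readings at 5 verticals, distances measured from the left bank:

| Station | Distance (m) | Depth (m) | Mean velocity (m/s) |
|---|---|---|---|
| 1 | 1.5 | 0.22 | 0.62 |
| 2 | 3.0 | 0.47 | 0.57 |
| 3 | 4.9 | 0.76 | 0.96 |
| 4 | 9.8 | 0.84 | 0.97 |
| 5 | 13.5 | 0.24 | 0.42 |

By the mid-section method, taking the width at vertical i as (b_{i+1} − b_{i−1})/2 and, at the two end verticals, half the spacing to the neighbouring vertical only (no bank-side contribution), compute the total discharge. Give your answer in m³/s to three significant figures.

w_1 = (3.0 − 1.5)/2 = 0.75 m; q_1 = 0.62 × 0.22 × 0.75 = 0.1023 m³/s
w_2 = (4.9 − 1.5)/2 = 1.7 m; q_2 = 0.57 × 0.47 × 1.7 = 0.4554 m³/s
w_3 = (9.8 − 3.0)/2 = 3.4 m; q_3 = 0.96 × 0.76 × 3.4 = 2.481 m³/s
w_4 = (13.5 − 4.9)/2 = 4.3 m; q_4 = 0.97 × 0.84 × 4.3 = 3.504 m³/s
w_5 = (13.5 − 9.8)/2 = 1.85 m; q_5 = 0.42 × 0.24 × 1.85 = 0.1865 m³/s
Q = Σ qᵢ = 6.728 m³/s

6.73 m³/s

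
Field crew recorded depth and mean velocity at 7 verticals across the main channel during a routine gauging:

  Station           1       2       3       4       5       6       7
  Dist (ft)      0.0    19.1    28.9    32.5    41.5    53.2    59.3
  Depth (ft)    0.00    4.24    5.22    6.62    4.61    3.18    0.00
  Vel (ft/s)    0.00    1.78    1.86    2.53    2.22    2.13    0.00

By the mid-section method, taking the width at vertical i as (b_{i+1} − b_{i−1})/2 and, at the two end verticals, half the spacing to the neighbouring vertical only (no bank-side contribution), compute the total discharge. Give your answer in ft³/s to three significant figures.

446 ft³/s

w_2 = (28.9 − 0.0)/2 = 14.45 ft; q_2 = 1.78 × 4.24 × 14.45 = 109.1 ft³/s
w_3 = (32.5 − 19.1)/2 = 6.7 ft; q_3 = 1.86 × 5.22 × 6.7 = 65.05 ft³/s
w_4 = (41.5 − 28.9)/2 = 6.3 ft; q_4 = 2.53 × 6.62 × 6.3 = 105.5 ft³/s
w_5 = (53.2 − 32.5)/2 = 10.35 ft; q_5 = 2.22 × 4.61 × 10.35 = 105.9 ft³/s
w_6 = (59.3 − 41.5)/2 = 8.9 ft; q_6 = 2.13 × 3.18 × 8.9 = 60.28 ft³/s
Stations 1, 7 contribute zero (depth or velocity is 0).
Q = Σ qᵢ = 445.8 ft³/s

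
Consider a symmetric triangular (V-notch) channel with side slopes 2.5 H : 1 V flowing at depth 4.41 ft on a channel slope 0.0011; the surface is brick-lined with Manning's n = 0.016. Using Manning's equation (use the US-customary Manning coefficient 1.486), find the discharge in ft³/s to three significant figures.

A = z·y² = 2.5×4.41² = 48.62 ft²
P = 2y√(1+z²) = 2×4.41×√(1+2.5²) = 23.75 ft
R = A/P = 48.62/23.75 = 2.047 ft
Q = (1.486/n)·A·R^(2/3)·S^(1/2) = (1.486/0.016) × 48.62 × 2.047^(2/3) × 0.0011^(1/2) = 241.5 ft³/s

241 ft³/s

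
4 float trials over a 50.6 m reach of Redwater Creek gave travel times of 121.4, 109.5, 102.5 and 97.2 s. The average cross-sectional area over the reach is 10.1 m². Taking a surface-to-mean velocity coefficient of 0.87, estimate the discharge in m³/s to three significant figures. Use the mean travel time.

4.13 m³/s

t̄ = (121.4 + 109.5 + 102.5 + 97.2) / 4 = 107.65 s
v_surface = L / t̄ = 50.6 / 107.65 = 0.4700 m/s
v_mean = 0.87 × 0.4700 = 0.4089 m/s
Q = A × v_mean = 10.1 × 0.4089 = 4.130 m³/s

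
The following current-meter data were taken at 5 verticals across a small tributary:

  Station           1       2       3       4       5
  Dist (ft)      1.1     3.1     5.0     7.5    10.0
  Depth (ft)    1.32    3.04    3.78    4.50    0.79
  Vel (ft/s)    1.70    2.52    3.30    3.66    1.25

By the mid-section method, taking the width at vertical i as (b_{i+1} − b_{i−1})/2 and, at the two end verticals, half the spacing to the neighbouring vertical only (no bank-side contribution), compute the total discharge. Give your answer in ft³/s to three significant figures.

w_1 = (3.1 − 1.1)/2 = 1 ft; q_1 = 1.70 × 1.32 × 1 = 2.244 ft³/s
w_2 = (5.0 − 1.1)/2 = 1.95 ft; q_2 = 2.52 × 3.04 × 1.95 = 14.94 ft³/s
w_3 = (7.5 − 3.1)/2 = 2.2 ft; q_3 = 3.30 × 3.78 × 2.2 = 27.44 ft³/s
w_4 = (10.0 − 5.0)/2 = 2.5 ft; q_4 = 3.66 × 4.50 × 2.5 = 41.18 ft³/s
w_5 = (10.0 − 7.5)/2 = 1.25 ft; q_5 = 1.25 × 0.79 × 1.25 = 1.234 ft³/s
Q = Σ qᵢ = 87.03 ft³/s

87.0 ft³/s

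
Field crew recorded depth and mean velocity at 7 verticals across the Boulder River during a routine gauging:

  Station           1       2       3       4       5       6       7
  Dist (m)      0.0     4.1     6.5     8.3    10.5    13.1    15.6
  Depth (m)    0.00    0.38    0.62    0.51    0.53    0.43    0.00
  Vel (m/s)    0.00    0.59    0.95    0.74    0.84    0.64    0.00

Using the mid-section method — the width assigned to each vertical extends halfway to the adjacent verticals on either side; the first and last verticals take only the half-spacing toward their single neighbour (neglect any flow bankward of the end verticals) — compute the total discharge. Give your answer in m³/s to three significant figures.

4.49 m³/s

w_2 = (6.5 − 0.0)/2 = 3.25 m; q_2 = 0.59 × 0.38 × 3.25 = 0.7287 m³/s
w_3 = (8.3 − 4.1)/2 = 2.1 m; q_3 = 0.95 × 0.62 × 2.1 = 1.237 m³/s
w_4 = (10.5 − 6.5)/2 = 2 m; q_4 = 0.74 × 0.51 × 2 = 0.7548 m³/s
w_5 = (13.1 − 8.3)/2 = 2.4 m; q_5 = 0.84 × 0.53 × 2.4 = 1.068 m³/s
w_6 = (15.6 − 10.5)/2 = 2.55 m; q_6 = 0.64 × 0.43 × 2.55 = 0.7018 m³/s
Stations 1, 7 contribute zero (depth or velocity is 0).
Q = Σ qᵢ = 4.491 m³/s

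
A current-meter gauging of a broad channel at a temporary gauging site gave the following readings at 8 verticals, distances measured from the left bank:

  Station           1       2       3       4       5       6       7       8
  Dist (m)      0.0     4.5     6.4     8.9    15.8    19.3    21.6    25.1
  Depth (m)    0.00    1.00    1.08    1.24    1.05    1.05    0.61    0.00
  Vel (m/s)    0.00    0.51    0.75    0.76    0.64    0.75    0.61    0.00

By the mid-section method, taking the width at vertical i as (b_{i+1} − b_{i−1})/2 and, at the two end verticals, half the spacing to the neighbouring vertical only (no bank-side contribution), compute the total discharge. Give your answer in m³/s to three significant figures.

w_2 = (6.4 − 0.0)/2 = 3.2 m; q_2 = 0.51 × 1.00 × 3.2 = 1.632 m³/s
w_3 = (8.9 − 4.5)/2 = 2.2 m; q_3 = 0.75 × 1.08 × 2.2 = 1.782 m³/s
w_4 = (15.8 − 6.4)/2 = 4.7 m; q_4 = 0.76 × 1.24 × 4.7 = 4.429 m³/s
w_5 = (19.3 − 8.9)/2 = 5.2 m; q_5 = 0.64 × 1.05 × 5.2 = 3.494 m³/s
w_6 = (21.6 − 15.8)/2 = 2.9 m; q_6 = 0.75 × 1.05 × 2.9 = 2.284 m³/s
w_7 = (25.1 − 19.3)/2 = 2.9 m; q_7 = 0.61 × 0.61 × 2.9 = 1.079 m³/s
Stations 1, 8 contribute zero (depth or velocity is 0).
Q = Σ qᵢ = 14.70 m³/s

14.7 m³/s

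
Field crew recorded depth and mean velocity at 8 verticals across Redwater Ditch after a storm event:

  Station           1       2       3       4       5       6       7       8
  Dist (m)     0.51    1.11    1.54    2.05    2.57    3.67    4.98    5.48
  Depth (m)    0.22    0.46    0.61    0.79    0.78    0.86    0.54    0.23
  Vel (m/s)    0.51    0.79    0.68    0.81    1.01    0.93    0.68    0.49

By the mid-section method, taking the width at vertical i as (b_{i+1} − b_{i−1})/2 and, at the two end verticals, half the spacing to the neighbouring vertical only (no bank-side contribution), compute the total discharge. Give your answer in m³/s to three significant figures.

2.71 m³/s

w_1 = (1.11 − 0.51)/2 = 0.3 m; q_1 = 0.51 × 0.22 × 0.3 = 0.03366 m³/s
w_2 = (1.54 − 0.51)/2 = 0.515 m; q_2 = 0.79 × 0.46 × 0.515 = 0.1872 m³/s
w_3 = (2.05 − 1.11)/2 = 0.47 m; q_3 = 0.68 × 0.61 × 0.47 = 0.1950 m³/s
w_4 = (2.57 − 1.54)/2 = 0.515 m; q_4 = 0.81 × 0.79 × 0.515 = 0.3295 m³/s
w_5 = (3.67 − 2.05)/2 = 0.81 m; q_5 = 1.01 × 0.78 × 0.81 = 0.6381 m³/s
w_6 = (4.98 − 2.57)/2 = 1.205 m; q_6 = 0.93 × 0.86 × 1.205 = 0.9638 m³/s
w_7 = (5.48 − 3.67)/2 = 0.905 m; q_7 = 0.68 × 0.54 × 0.905 = 0.3323 m³/s
w_8 = (5.48 − 4.98)/2 = 0.25 m; q_8 = 0.49 × 0.23 × 0.25 = 0.02818 m³/s
Q = Σ qᵢ = 2.708 m³/s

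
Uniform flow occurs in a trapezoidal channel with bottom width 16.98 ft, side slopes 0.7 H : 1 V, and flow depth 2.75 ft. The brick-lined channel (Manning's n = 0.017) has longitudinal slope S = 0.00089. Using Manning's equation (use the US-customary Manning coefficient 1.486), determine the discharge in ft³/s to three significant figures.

229 ft³/s

A = (b + z·y)·y = (16.98 + 0.7×2.75)×2.75 = 51.99 ft²
P = b + 2y√(1+z²) = 16.98 + 2×2.75×√(1+0.7²) = 23.69 ft
R = A/P = 51.99/23.69 = 2.194 ft
Q = (1.486/n)·A·R^(2/3)·S^(1/2) = (1.486/0.017) × 51.99 × 2.194^(2/3) × 0.00089^(1/2) = 228.9 ft³/s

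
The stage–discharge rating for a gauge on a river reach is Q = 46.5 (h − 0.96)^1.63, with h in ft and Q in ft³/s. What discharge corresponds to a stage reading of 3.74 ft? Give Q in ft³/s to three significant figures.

Q = 46.5 × (3.74 − 0.96)^1.63 = 46.5 × 2.78^1.63 = 246.2 ft³/s

246 ft³/s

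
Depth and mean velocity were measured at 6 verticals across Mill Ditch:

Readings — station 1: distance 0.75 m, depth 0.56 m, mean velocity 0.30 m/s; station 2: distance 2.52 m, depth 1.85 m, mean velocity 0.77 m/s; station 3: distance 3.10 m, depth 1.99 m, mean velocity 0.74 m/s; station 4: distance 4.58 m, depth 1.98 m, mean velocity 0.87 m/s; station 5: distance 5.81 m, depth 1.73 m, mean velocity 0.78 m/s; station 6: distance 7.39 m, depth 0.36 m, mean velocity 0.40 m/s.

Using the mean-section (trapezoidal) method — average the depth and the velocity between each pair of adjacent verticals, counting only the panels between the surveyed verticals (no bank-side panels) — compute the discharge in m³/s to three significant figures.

7.20 m³/s

Panel 1-2: Δb = 1.77 m, d̄ = (0.56+1.85)/2 = 1.205, v̄ = (0.30+0.77)/2 = 0.535 → q = 1.77×1.205×0.535 = 1.141 m³/s
Panel 2-3: Δb = 0.58 m, d̄ = (1.85+1.99)/2 = 1.92, v̄ = (0.77+0.74)/2 = 0.755 → q = 0.58×1.92×0.755 = 0.8408 m³/s
Panel 3-4: Δb = 1.48 m, d̄ = (1.99+1.98)/2 = 1.985, v̄ = (0.74+0.87)/2 = 0.805 → q = 1.48×1.985×0.805 = 2.365 m³/s
Panel 4-5: Δb = 1.23 m, d̄ = (1.98+1.73)/2 = 1.855, v̄ = (0.87+0.78)/2 = 0.825 → q = 1.23×1.855×0.825 = 1.882 m³/s
Panel 5-6: Δb = 1.58 m, d̄ = (1.73+0.36)/2 = 1.045, v̄ = (0.78+0.40)/2 = 0.59 → q = 1.58×1.045×0.59 = 0.9741 m³/s
Q = Σ q = 7.203 m³/s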